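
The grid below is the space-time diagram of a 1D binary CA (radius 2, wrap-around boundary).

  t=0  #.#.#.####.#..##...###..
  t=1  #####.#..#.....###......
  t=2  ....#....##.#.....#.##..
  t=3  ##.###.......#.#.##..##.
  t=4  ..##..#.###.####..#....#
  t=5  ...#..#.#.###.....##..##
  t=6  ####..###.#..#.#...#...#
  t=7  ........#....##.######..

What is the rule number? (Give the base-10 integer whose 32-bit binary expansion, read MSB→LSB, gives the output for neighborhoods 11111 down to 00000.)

698488117

  #####|.  b31=0 t=1,i=2
  ####.|.  b30=0 t=0,i=8
  ###.#|#  b29=1 t=0,i=9
  ###..|.  b28=0 t=0,i=21
  ##.##|#  b27=1 t=3,i=2
  ##.#.|.  b26=0 t=0,i=10
  ##..#|.  b25=0 t=0,i=22
  ##...|#  b24=1 t=0,i=16
  #.###|#  b23=1 t=0,i=6
  #.##.|.  b22=0 t=2,i=20
  #.#.#|#  b21=1 t=0,i=2
  #.#..|.  b20=0 t=0,i=11
  #..##|.  b19=0 t=0,i=13
  #..#.|.  b18=0 t=0,i=23
  #...#|#  b17=1 t=0,i=17
  #....|.  b16=0 t=1,i=11
  .####|.  b15=0 t=0,i=7
  .###.|.  b14=0 t=0,i=20
  .##.#|.  b13=0 t=2,i=10
  .##..|#  b12=1 t=0,i=15
  .#.##|.  b11=0 t=0,i=5
  .#.#.|#  b10=1 t=0,i=1
  .#..#|.  b9=0 t=0,i=12
  .#...|#  b8=1 t=1,i=10
  ..###|.  b7=0 t=0,i=19
  ..##.|.  b6=0 t=0,i=14
  ..#.#|#  b5=1 t=0,i=0
  ..#..|#  b4=1 t=1,i=9
  ...##|.  b3=0 t=0,i=18
  ...#.|#  b2=1 t=2,i=3
  ....#|.  b1=0 t=1,i=13
  .....|#  b0=1 t=1,i=12
  bits 00101001101000100001010100110101 = 698488117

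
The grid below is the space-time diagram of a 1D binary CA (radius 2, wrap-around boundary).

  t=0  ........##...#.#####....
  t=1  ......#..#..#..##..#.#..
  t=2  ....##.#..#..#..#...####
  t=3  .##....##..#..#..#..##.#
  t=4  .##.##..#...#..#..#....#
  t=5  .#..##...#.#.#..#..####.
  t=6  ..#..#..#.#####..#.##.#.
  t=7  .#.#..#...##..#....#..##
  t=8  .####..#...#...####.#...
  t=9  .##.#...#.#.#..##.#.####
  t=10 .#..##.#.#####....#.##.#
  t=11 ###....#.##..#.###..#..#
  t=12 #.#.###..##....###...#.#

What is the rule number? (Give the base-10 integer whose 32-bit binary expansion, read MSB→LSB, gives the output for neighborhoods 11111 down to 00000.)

821155718

  [31] ##### => .  t=0,i=17
  [30] ####. => .  t=0,i=18
  [29] ###.# => #  t=8,i=18
  [28] ###.. => #  t=0,i=19
  [27] ##.## => .  t=4,i=3
  [26] ##.#. => .  t=2,i=6
  [25] ##..# => .  t=1,i=17
  [24] ##... => .  t=0,i=10
  [23] #.### => #  t=0,i=15
  [22] #.##. => #  t=3,i=1
  [21] #.#.# => #  t=3,i=23
  [20] #.#.. => #  t=1,i=21
  [19] #..## => .  t=1,i=14
  [18] #..#. => .  t=1,i=8
  [17] #...# => .  t=0,i=11
  [16] #.... => #  t=0,i=21
  [15] .#### => #  t=0,i=16
  [14] .###. => #  t=11,i=16
  [13] .##.# => .  t=2,i=5
  [12] .##.. => #  t=0,i=9
  [11] .#.## => .  t=0,i=14
  [10] .#.#. => #  t=1,i=20
  [9] .#..# => #  t=1,i=7
  [8] .#... => #  t=1,i=22
  [7] ..### => #  t=2,i=20
  [6] ..##. => .  t=0,i=8
  [5] ..#.# => .  t=0,i=13
  [4] ..#.. => .  t=1,i=6
  [3] ...## => .  t=0,i=7
  [2] ...#. => #  t=0,i=12
  [1] ....# => #  t=0,i=6
  [0] ..... => .  t=0,i=0
  bits 00110000111100011101011110000110 = 821155718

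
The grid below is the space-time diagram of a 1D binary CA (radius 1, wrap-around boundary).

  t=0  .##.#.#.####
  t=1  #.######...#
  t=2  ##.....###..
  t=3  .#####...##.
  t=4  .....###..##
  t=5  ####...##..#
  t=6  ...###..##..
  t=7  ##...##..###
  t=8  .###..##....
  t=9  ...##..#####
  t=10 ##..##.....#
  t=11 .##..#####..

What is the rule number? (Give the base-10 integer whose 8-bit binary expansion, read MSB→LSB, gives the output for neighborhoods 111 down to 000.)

  nb ###: next=.  (t=0,i=9, bit7=0)
  nb ##.: next=#  (t=0,i=2, bit6=1)
  nb #.#: next=#  (t=0,i=0, bit5=1)
  nb #..: next=#  (t=1,i=8, bit4=1)
  nb .##: next=.  (t=0,i=1, bit3=0)
  nb .#.: next=#  (t=0,i=4, bit2=1)
  nb ..#: next=.  (t=1,i=10, bit1=0)
  nb ...: next=#  (t=1,i=9, bit0=1)
  bits 01110101 = 117

117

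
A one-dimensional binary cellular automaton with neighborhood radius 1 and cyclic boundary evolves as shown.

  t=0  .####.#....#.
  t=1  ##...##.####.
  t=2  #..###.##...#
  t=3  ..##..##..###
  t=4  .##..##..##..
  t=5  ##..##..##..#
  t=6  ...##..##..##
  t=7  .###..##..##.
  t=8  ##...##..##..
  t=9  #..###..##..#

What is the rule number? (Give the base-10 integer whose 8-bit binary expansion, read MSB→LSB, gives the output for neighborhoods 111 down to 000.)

47

  ### -> .   bit 7 = 0  t=0,i=2
  ##. -> .   bit 6 = 0  t=0,i=4
  #.# -> #   bit 5 = 1  t=0,i=5
  #.. -> .   bit 4 = 0  t=0,i=7
  .## -> #   bit 3 = 1  t=0,i=1
  .#. -> #   bit 2 = 1  t=0,i=6
  ..# -> #   bit 1 = 1  t=0,i=0
  ... -> #   bit 0 = 1  t=0,i=8
  bits 00101111 = 47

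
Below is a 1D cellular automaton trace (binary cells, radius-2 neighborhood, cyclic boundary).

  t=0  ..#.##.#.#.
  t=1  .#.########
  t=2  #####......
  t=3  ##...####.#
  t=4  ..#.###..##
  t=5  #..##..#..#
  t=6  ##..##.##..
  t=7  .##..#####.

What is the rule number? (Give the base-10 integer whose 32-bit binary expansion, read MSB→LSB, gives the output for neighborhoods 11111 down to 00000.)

267501469

  ##### -> .   bit 31 = 0  t=1,i=5
  ####. -> .   bit 30 = 0  t=1,i=9
  ###.# -> .   bit 29 = 0  t=1,i=10
  ###.. -> .   bit 28 = 0  t=2,i=4
  ##.## -> #   bit 27 = 1  t=3,i=9
  ##.#. -> #   bit 26 = 1  t=0,i=6
  ##..# -> #   bit 25 = 1  t=4,i=0
  ##... -> #   bit 24 = 1  t=2,i=5
  #.### -> #   bit 23 = 1  t=1,i=3
  #.##. -> #   bit 22 = 1  t=0,i=4
  #.#.# -> #   bit 21 = 1  t=0,i=7
  #.#.. -> #   bit 20 = 1  t=0,i=9
  #..## -> .   bit 19 = 0  t=4,i=8
  #..#. -> .   bit 18 = 0  t=4,i=1
  #...# -> .   bit 17 = 0  t=0,i=0
  #.... -> #   bit 16 = 1  t=2,i=6
  .#### -> #   bit 15 = 1  t=1,i=4
  .###. -> .   bit 14 = 0  t=3,i=0
  .##.# -> #   bit 13 = 1  t=0,i=5
  .##.. -> #   bit 12 = 1  t=4,i=10
  .#.## -> #   bit 11 = 1  t=0,i=3
  .#.#. -> #   bit 10 = 1  t=0,i=8
  .#..# -> #   bit 9 = 1  t=5,i=8
  .#... -> #   bit 8 = 1  t=0,i=10
  ..### -> #   bit 7 = 1  t=2,i=0
  ..##. -> .   bit 6 = 0  t=4,i=9
  ..#.# -> .   bit 5 = 0  t=0,i=2
  ..#.. -> #   bit 4 = 1  t=5,i=7
  ...## -> #   bit 3 = 1  t=2,i=10
  ...#. -> #   bit 2 = 1  t=0,i=1
  ....# -> .   bit 1 = 0  t=2,i=9
  ..... -> #   bit 0 = 1  t=2,i=7
  bits 00001111111100011011111110011101 = 267501469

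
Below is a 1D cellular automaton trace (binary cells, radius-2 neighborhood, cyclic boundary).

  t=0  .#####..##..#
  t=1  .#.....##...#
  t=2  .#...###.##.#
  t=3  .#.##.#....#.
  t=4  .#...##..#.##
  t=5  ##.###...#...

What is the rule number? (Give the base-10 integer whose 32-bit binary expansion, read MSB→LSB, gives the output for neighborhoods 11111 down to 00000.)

93995642

  ##### -> .   bit 31 = 0  t=0,i=3
  ####. -> .   bit 30 = 0  t=0,i=4
  ###.# -> .   bit 29 = 0  t=2,i=7
  ###.. -> .   bit 28 = 0  t=0,i=5
  ##.## -> .   bit 27 = 0  t=2,i=8
  ##.#. -> #   bit 26 = 1  t=2,i=11
  ##..# -> .   bit 25 = 0  t=0,i=6
  ##... -> #   bit 24 = 1  t=1,i=9
  #.### -> #   bit 23 = 1  t=0,i=1
  #.##. -> .   bit 22 = 0  t=2,i=9
  #.#.# -> .   bit 21 = 0  t=2,i=12
  #.#.. -> #   bit 20 = 1  t=1,i=1
  #..## -> #   bit 19 = 1  t=0,i=7
  #..#. -> .   bit 18 = 0  t=0,i=11
  #...# -> #   bit 17 = 1  t=1,i=10
  #.... -> .   bit 16 = 0  t=1,i=3
  .#### -> .   bit 15 = 0  t=0,i=2
  .###. -> #   bit 14 = 1  t=2,i=6
  .##.# -> .   bit 13 = 0  t=2,i=10
  .##.. -> .   bit 12 = 0  t=0,i=9
  .#.## -> .   bit 11 = 0  t=0,i=0
  .#.#. -> .   bit 10 = 0  t=1,i=0
  .#..# -> #   bit 9 = 1  t=3,i=12
  .#... -> .   bit 8 = 0  t=1,i=2
  ..### -> .   bit 7 = 0  t=2,i=5
  ..##. -> #   bit 6 = 1  t=0,i=8
  ..#.# -> #   bit 5 = 1  t=0,i=12
  ..#.. -> #   bit 4 = 1  t=3,i=11
  ...## -> #   bit 3 = 1  t=1,i=6
  ...#. -> .   bit 2 = 0  t=1,i=11
  ....# -> #   bit 1 = 1  t=1,i=5
  ..... -> .   bit 0 = 0  t=1,i=4
  bits 00000101100110100100001001111010 = 93995642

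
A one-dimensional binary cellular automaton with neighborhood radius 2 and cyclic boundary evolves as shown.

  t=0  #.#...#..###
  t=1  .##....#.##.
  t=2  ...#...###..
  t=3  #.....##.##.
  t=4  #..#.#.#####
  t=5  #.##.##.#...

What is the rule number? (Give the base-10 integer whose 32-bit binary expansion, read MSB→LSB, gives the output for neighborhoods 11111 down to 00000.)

494185129

  #####|.  b31=0 t=4,i=9
  ####.|.  b30=0 t=0,i=11
  ###.#|.  b29=0 t=0,i=0
  ###..|#  b28=1 t=2,i=9
  ##.##|#  b27=1 t=3,i=8
  ##.#.|#  b26=1 t=0,i=1
  ##..#|.  b25=0 t=1,i=11
  ##...|#  b24=1 t=1,i=3
  #.###|.  b23=0 t=4,i=7
  #.##.|#  b22=1 t=1,i=9
  #.#.#|#  b21=1 t=4,i=5
  #.#..|#  b20=1 t=0,i=2
  #..##|.  b19=0 t=0,i=8
  #..#.|#  b18=1 t=4,i=2
  #...#|.  b17=0 t=0,i=4
  #....|.  b16=0 t=1,i=4
  .####|#  b15=1 t=0,i=10
  .###.|.  b14=0 t=2,i=8
  .##.#|#  b13=1 t=3,i=7
  .##..|.  b12=0 t=1,i=2
  .#.##|#  b11=1 t=1,i=8
  .#.#.|.  b10=0 t=4,i=4
  .#..#|#  b9=1 t=0,i=7
  .#...|.  b8=0 t=0,i=3
  ..###|#  b7=1 t=0,i=9
  ..##.|.  b6=0 t=1,i=1
  ..#.#|#  b5=1 t=1,i=7
  ..#..|.  b4=0 t=0,i=6
  ...##|#  b3=1 t=2,i=6
  ...#.|.  b2=0 t=0,i=5
  ....#|.  b1=0 t=1,i=5
  .....|#  b0=1 t=2,i=0
  bits 00011101011101001010101010101001 = 494185129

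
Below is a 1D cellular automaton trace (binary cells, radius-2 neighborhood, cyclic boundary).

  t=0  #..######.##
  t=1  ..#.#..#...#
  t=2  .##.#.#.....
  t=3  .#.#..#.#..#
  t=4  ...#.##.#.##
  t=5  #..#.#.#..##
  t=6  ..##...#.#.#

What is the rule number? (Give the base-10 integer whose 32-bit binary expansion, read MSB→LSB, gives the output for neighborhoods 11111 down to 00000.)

  nb #####: next=.  (t=0,i=5, bit31=0)
  nb ####.: next=#  (t=0,i=7, bit30=1)
  nb ###.#: next=.  (t=0,i=8, bit29=0)
  nb ###..: next=.  (t=0,i=0, bit28=0)
  nb ##.##: next=.  (t=0,i=9, bit27=0)
  nb ##.#.: next=#  (t=2,i=3, bit26=1)
  nb ##..#: next=.  (t=0,i=1, bit25=0)
  nb ##...: next=#  (t=4,i=0, bit24=1)
  nb #.###: next=.  (t=0,i=10, bit23=0)
  nb #.##.: next=#  (t=4,i=5, bit22=1)
  nb #.#.#: next=.  (t=2,i=4, bit21=0)
  nb #.#..: next=#  (t=1,i=4, bit20=1)
  nb #..##: next=#  (t=0,i=2, bit19=1)
  nb #..#.: next=#  (t=1,i=1, bit18=1)
  nb #...#: next=.  (t=1,i=9, bit17=0)
  nb #....: next=#  (t=2,i=8, bit16=1)
  nb .####: next=#  (t=0,i=4, bit15=1)
  nb .###.: next=#  (t=0,i=11, bit14=1)
  nb .##.#: next=.  (t=2,i=2, bit13=0)
  nb .##..: next=#  (t=4,i=11, bit12=1)
  nb .#.##: next=.  (t=4,i=4, bit11=0)
  nb .#.#.: next=.  (t=1,i=3, bit10=0)
  nb .#..#: next=.  (t=1,i=0, bit9=0)
  nb .#...: next=.  (t=1,i=8, bit8=0)
  nb ..###: next=.  (t=0,i=3, bit7=0)
  nb ..##.: next=#  (t=2,i=1, bit6=1)
  nb ..#.#: next=#  (t=1,i=2, bit5=1)
  nb ..#..: next=.  (t=1,i=7, bit4=0)
  nb ...##: next=.  (t=2,i=0, bit3=0)
  nb ...#.: next=.  (t=1,i=10, bit2=0)
  nb ....#: next=#  (t=2,i=11, bit1=1)
  nb .....: next=.  (t=2,i=9, bit0=0)
  bits 01000101010111011101000001100010 = 1163776098

1163776098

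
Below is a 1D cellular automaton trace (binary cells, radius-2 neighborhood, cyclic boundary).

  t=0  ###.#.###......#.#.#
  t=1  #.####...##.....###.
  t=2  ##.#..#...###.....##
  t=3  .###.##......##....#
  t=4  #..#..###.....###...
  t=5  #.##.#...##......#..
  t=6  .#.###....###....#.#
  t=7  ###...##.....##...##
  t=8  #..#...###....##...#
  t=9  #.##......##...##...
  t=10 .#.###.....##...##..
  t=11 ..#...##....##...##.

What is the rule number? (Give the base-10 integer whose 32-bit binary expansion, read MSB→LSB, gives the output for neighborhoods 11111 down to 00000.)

  [31] ##### => #  t=7,i=0
  [30] ####. => .  t=0,i=1
  [29] ###.# => #  t=0,i=2
  [28] ###.. => .  t=0,i=8
  [27] ##.## => .  t=3,i=4
  [26] ##.#. => #  t=0,i=3
  [25] ##..# => .  t=8,i=1
  [24] ##... => #  t=0,i=9
  [23] #.### => .  t=0,i=6
  [22] #.##. => .  t=3,i=5
  [21] #.#.# => #  t=0,i=4
  [20] #.#.. => #  t=2,i=3
  [19] #..## => #  t=4,i=5
  [18] #..#. => #  t=2,i=5
  [17] #...# => .  t=1,i=7
  [16] #.... => #  t=0,i=10
  [15] .#### => #  t=0,i=0
  [14] .###. => .  t=0,i=7
  [13] .##.# => #  t=5,i=3
  [12] .##.. => #  t=1,i=10
  [11] .#.## => #  t=0,i=5
  [10] .#.#. => #  t=0,i=16
  [9] .#..# => .  t=2,i=4
  [8] .#... => .  t=2,i=7
  [7] ..### => .  t=1,i=16
  [6] ..##. => .  t=1,i=9
  [5] ..#.# => .  t=0,i=15
  [4] ..#.. => #  t=2,i=6
  [3] ...## => .  t=1,i=8
  [2] ...#. => .  t=0,i=14
  [1] ....# => .  t=0,i=13
  [0] ..... => .  t=0,i=11
  bits 10100101001111011011110000010000 = 2772286480

2772286480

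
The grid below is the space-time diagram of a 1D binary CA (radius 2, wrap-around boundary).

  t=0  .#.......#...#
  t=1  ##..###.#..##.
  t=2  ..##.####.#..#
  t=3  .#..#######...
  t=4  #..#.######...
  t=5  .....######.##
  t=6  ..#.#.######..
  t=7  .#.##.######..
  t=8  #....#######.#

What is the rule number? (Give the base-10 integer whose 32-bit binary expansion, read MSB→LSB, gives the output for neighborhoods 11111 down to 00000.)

  nb #####: next=#  (t=3,i=6, bit31=1)
  nb ####.: next=#  (t=2,i=7, bit30=1)
  nb ###.#: next=#  (t=1,i=6, bit29=1)
  nb ###..: next=#  (t=3,i=10, bit28=1)
  nb ##.##: next=#  (t=1,i=13, bit27=1)
  nb ##.#.: next=#  (t=1,i=7, bit26=1)
  nb ##..#: next=#  (t=1,i=2, bit25=1)
  nb ##...: next=.  (t=3,i=11, bit24=0)
  nb #.###: next=#  (t=2,i=5, bit23=1)
  nb #.##.: next=.  (t=1,i=0, bit22=0)
  nb #.#.#: next=#  (t=6,i=4, bit21=1)
  nb #.#..: next=#  (t=0,i=1, bit20=1)
  nb #..##: next=#  (t=1,i=3, bit19=1)
  nb #..#.: next=.  (t=2,i=12, bit18=0)
  nb #...#: next=#  (t=0,i=11, bit17=1)
  nb #....: next=.  (t=0,i=3, bit16=0)
  nb .####: next=#  (t=2,i=6, bit15=1)
  nb .###.: next=#  (t=1,i=5, bit14=1)
  nb .##.#: next=.  (t=1,i=12, bit13=0)
  nb .##..: next=.  (t=1,i=1, bit12=0)
  nb .#.##: next=.  (t=4,i=4, bit11=0)
  nb .#.#.: next=#  (t=0,i=0, bit10=1)
  nb .#..#: next=.  (t=1,i=9, bit9=0)
  nb .#...: next=.  (t=0,i=2, bit8=0)
  nb ..###: next=.  (t=1,i=4, bit7=0)
  nb ..##.: next=.  (t=1,i=11, bit6=0)
  nb ..#.#: next=.  (t=0,i=13, bit5=0)
  nb ..#..: next=.  (t=0,i=9, bit4=0)
  nb ...##: next=#  (t=5,i=4, bit3=1)
  nb ...#.: next=#  (t=0,i=8, bit2=1)
  nb ....#: next=.  (t=0,i=7, bit1=0)
  nb .....: next=#  (t=0,i=4, bit0=1)
  bits 11111110101110101100010000001101 = 4273652749

4273652749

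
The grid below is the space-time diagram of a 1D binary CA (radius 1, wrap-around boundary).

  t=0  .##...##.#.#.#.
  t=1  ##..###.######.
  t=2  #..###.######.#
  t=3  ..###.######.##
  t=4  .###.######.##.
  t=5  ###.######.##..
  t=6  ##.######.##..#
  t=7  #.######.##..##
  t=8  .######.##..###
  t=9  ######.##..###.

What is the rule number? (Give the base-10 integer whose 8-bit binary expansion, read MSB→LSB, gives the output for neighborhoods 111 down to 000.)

175

  [7] ### => #  t=1,i=5
  [6] ##. => .  t=0,i=2
  [5] #.# => #  t=0,i=8
  [4] #.. => .  t=0,i=3
  [3] .## => #  t=0,i=1
  [2] .#. => #  t=0,i=9
  [1] ..# => #  t=0,i=0
  [0] ... => #  t=0,i=4
  bits 10101111 = 175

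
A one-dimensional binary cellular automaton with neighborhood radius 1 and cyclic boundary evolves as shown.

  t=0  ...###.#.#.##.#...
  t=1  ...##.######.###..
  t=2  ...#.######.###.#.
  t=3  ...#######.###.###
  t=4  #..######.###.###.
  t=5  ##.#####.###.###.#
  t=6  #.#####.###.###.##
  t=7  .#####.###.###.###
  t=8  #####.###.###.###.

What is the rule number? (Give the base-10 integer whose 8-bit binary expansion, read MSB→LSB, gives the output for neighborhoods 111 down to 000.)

188

  [7] ### => #  t=0,i=4
  [6] ##. => .  t=0,i=5
  [5] #.# => #  t=0,i=6
  [4] #.. => #  t=0,i=15
  [3] .## => #  t=0,i=3
  [2] .#. => #  t=0,i=7
  [1] ..# => .  t=0,i=2
  [0] ... => .  t=0,i=0
  bits 10111100 = 188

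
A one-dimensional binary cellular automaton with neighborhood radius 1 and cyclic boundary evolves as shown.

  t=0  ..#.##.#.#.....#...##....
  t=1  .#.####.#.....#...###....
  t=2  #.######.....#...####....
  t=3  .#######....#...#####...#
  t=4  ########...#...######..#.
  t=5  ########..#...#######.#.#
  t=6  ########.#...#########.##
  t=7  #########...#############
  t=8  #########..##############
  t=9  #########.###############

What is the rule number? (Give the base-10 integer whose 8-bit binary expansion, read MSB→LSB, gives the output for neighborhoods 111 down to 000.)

  ### -> #   bit 7 = 1  t=1,i=4
  ##. -> #   bit 6 = 1  t=0,i=5
  #.# -> #   bit 5 = 1  t=0,i=3
  #.. -> .   bit 4 = 0  t=0,i=10
  .## -> #   bit 3 = 1  t=0,i=4
  .#. -> .   bit 2 = 0  t=0,i=2
  ..# -> #   bit 1 = 1  t=0,i=1
  ... -> .   bit 0 = 0  t=0,i=0
  bits 11101010 = 234

234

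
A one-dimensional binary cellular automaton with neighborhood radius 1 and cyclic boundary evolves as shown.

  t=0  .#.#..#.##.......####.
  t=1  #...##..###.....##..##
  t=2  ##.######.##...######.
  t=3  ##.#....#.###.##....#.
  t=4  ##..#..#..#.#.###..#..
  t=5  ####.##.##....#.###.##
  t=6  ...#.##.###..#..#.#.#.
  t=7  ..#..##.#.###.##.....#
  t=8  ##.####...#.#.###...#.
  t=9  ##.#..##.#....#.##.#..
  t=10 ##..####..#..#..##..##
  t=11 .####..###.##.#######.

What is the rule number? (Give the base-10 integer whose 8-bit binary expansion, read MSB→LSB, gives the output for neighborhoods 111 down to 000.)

90

  nb ###: next=.  (t=0,i=18, bit7=0)
  nb ##.: next=#  (t=0,i=9, bit6=1)
  nb #.#: next=.  (t=0,i=2, bit5=0)
  nb #..: next=#  (t=0,i=4, bit4=1)
  nb .##: next=#  (t=0,i=8, bit3=1)
  nb .#.: next=.  (t=0,i=1, bit2=0)
  nb ..#: next=#  (t=0,i=0, bit1=1)
  nb ...: next=.  (t=0,i=11, bit0=0)
  bits 01011010 = 90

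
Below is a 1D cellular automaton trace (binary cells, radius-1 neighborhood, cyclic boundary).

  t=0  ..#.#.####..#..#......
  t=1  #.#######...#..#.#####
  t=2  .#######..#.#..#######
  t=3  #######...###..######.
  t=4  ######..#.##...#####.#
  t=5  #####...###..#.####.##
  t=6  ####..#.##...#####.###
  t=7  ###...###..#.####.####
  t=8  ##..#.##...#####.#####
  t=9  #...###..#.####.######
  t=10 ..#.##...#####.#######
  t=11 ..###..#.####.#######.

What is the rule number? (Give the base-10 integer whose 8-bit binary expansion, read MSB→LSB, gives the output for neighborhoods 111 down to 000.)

173

  ###|#  b7=1 t=0,i=7
  ##.|.  b6=0 t=0,i=9
  #.#|#  b5=1 t=0,i=3
  #..|.  b4=0 t=0,i=10
  .##|#  b3=1 t=0,i=6
  .#.|#  b2=1 t=0,i=2
  ..#|.  b1=0 t=0,i=1
  ...|#  b0=1 t=0,i=0
  bits 10101101 = 173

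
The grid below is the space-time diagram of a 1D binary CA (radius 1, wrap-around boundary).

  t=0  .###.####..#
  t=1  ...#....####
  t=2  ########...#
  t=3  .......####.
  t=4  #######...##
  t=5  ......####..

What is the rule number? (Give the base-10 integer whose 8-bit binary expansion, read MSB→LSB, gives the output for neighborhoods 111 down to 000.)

  nb ###: next=.  (t=0,i=2, bit7=0)
  nb ##.: next=#  (t=0,i=3, bit6=1)
  nb #.#: next=.  (t=0,i=0, bit5=0)
  nb #..: next=#  (t=0,i=9, bit4=1)
  nb .##: next=.  (t=0,i=1, bit3=0)
  nb .#.: next=#  (t=0,i=11, bit2=1)
  nb ..#: next=#  (t=0,i=10, bit1=1)
  nb ...: next=#  (t=1,i=1, bit0=1)
  bits 01010111 = 87

87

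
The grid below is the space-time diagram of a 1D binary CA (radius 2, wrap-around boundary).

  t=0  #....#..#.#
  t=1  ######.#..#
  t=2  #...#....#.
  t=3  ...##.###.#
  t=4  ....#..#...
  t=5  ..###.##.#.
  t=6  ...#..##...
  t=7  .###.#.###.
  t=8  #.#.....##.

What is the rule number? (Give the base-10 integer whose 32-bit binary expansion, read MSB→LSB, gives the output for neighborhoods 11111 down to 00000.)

  nb #####: next=.  (t=1,i=1, bit31=0)
  nb ####.: next=#  (t=1,i=4, bit30=1)
  nb ###.#: next=.  (t=1,i=5, bit29=0)
  nb ###..: next=#  (t=7,i=9, bit28=1)
  nb ##.##: next=.  (t=3,i=5, bit27=0)
  nb ##.#.: next=.  (t=1,i=6, bit26=0)
  nb ##..#: next=.  (t=7,i=10, bit25=0)
  nb ##...: next=#  (t=0,i=1, bit24=1)
  nb #.###: next=.  (t=3,i=6, bit23=0)
  nb #.##.: next=#  (t=0,i=10, bit22=1)
  nb #.#.#: next=.  (t=7,i=5, bit21=0)
  nb #.#..: next=.  (t=1,i=7, bit20=0)
  nb #..##: next=#  (t=1,i=9, bit19=1)
  nb #..#.: next=#  (t=0,i=7, bit18=1)
  nb #...#: next=.  (t=2,i=2, bit17=0)
  nb #....: next=#  (t=0,i=2, bit16=1)
  nb .####: next=#  (t=1,i=0, bit15=1)
  nb .###.: next=#  (t=3,i=7, bit14=1)
  nb .##.#: next=#  (t=3,i=4, bit13=1)
  nb .##..: next=#  (t=0,i=0, bit12=1)
  nb .#.##: next=.  (t=0,i=9, bit11=0)
  nb .#.#.: next=#  (t=2,i=10, bit10=1)
  nb .#..#: next=.  (t=0,i=6, bit9=0)
  nb .#...: next=.  (t=2,i=1, bit8=0)
  nb ..###: next=.  (t=1,i=10, bit7=0)
  nb ..##.: next=.  (t=3,i=3, bit6=0)
  nb ..#.#: next=.  (t=0,i=8, bit5=0)
  nb ..#..: next=#  (t=0,i=5, bit4=1)
  nb ...##: next=.  (t=3,i=2, bit3=0)
  nb ...#.: next=#  (t=0,i=4, bit2=1)
  nb ....#: next=#  (t=0,i=3, bit1=1)
  nb .....: next=.  (t=4,i=0, bit0=0)
  bits 01010001010011011111010000010110 = 1364063254

1364063254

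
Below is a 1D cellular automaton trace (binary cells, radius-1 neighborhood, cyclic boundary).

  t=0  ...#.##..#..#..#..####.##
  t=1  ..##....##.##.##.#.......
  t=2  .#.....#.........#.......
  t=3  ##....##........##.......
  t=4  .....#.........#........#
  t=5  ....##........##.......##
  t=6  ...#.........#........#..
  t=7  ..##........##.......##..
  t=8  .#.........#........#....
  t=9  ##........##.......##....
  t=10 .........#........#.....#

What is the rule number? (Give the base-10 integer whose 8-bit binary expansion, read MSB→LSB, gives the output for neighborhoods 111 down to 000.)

  [7] ### => .  t=0,i=19
  [6] ##. => .  t=0,i=6
  [5] #.# => .  t=0,i=4
  [4] #.. => .  t=0,i=0
  [3] .## => .  t=0,i=5
  [2] .#. => #  t=0,i=3
  [1] ..# => #  t=0,i=2
  [0] ... => .  t=0,i=1
  bits 00000110 = 6

6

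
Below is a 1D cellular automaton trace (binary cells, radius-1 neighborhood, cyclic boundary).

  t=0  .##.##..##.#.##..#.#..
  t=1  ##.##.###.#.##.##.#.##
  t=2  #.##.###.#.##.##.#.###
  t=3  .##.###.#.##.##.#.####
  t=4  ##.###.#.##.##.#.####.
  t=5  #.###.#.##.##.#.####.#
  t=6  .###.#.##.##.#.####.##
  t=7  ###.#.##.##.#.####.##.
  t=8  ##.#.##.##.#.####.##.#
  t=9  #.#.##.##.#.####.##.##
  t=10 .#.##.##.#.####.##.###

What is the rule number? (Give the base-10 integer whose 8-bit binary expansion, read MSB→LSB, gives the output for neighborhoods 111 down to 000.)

187

  nb ###: next=#  (t=1,i=0, bit7=1)
  nb ##.: next=.  (t=0,i=2, bit6=0)
  nb #.#: next=#  (t=0,i=3, bit5=1)
  nb #..: next=#  (t=0,i=6, bit4=1)
  nb .##: next=#  (t=0,i=1, bit3=1)
  nb .#.: next=.  (t=0,i=11, bit2=0)
  nb ..#: next=#  (t=0,i=0, bit1=1)
  nb ...: next=#  (t=0,i=21, bit0=1)
  bits 10111011 = 187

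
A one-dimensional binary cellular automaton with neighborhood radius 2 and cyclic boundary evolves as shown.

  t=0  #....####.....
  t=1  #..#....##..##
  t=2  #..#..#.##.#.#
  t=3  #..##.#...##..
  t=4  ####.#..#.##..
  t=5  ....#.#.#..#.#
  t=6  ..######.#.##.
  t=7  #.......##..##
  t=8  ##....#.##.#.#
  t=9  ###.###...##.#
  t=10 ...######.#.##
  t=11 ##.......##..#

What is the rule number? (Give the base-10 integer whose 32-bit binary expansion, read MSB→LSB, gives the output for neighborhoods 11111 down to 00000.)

  nb #####: next=.  (t=6,i=4, bit31=0)
  nb ####.: next=.  (t=0,i=7, bit30=0)
  nb ###.#: next=.  (t=4,i=3, bit29=0)
  nb ###..: next=#  (t=0,i=8, bit28=1)
  nb ##.##: next=#  (t=9,i=3, bit27=1)
  nb ##.#.: next=#  (t=2,i=10, bit26=1)
  nb ##..#: next=.  (t=1,i=1, bit25=0)
  nb ##...: next=#  (t=0,i=9, bit24=1)
  nb #.###: next=#  (t=8,i=13, bit23=1)
  nb #.##.: next=.  (t=2,i=8, bit22=0)
  nb #.#.#: next=#  (t=2,i=11, bit21=1)
  nb #.#..: next=.  (t=3,i=6, bit20=0)
  nb #..##: next=#  (t=1,i=11, bit19=1)
  nb #..#.: next=.  (t=1,i=2, bit18=0)
  nb #...#: next=#  (t=3,i=8, bit17=1)
  nb #....: next=.  (t=0,i=2, bit16=0)
  nb .####: next=.  (t=0,i=6, bit15=0)
  nb .###.: next=#  (t=1,i=13, bit14=1)
  nb .##.#: next=.  (t=2,i=9, bit13=0)
  nb .##..: next=#  (t=1,i=9, bit12=1)
  nb .#.##: next=.  (t=2,i=7, bit11=0)
  nb .#.#.: next=#  (t=5,i=5, bit10=1)
  nb .#..#: next=#  (t=2,i=4, bit9=1)
  nb .#...: next=.  (t=0,i=1, bit8=0)
  nb ..###: next=.  (t=0,i=5, bit7=0)
  nb ..##.: next=#  (t=1,i=8, bit6=1)
  nb ..#.#: next=#  (t=2,i=6, bit5=1)
  nb ..#..: next=#  (t=0,i=0, bit4=1)
  nb ...##: next=.  (t=0,i=4, bit3=0)
  nb ...#.: next=#  (t=0,i=13, bit2=1)
  nb ....#: next=#  (t=0,i=3, bit1=1)
  nb .....: next=.  (t=0,i=11, bit0=0)
  bits 00011101101010100101011001110110 = 497702518

497702518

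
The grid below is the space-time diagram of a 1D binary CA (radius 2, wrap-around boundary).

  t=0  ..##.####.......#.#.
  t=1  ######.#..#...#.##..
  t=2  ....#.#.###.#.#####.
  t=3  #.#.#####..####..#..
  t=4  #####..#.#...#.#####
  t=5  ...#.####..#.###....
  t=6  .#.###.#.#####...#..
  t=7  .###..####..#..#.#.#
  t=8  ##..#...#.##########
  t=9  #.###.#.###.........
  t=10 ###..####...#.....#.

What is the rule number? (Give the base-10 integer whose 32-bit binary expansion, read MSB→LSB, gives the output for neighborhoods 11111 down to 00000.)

1323777658

  nb #####: next=.  (t=1,i=2, bit31=0)
  nb ####.: next=#  (t=0,i=7, bit30=1)
  nb ###.#: next=.  (t=1,i=5, bit29=0)
  nb ###..: next=.  (t=0,i=8, bit28=0)
  nb ##.##: next=#  (t=0,i=4, bit27=1)
  nb ##.#.: next=#  (t=1,i=6, bit26=1)
  nb ##..#: next=#  (t=1,i=18, bit25=1)
  nb ##...: next=.  (t=0,i=9, bit24=0)
  nb #.###: next=#  (t=0,i=5, bit23=1)
  nb #.##.: next=#  (t=1,i=16, bit22=1)
  nb #.#.#: next=#  (t=2,i=6, bit21=1)
  nb #.#..: next=.  (t=0,i=18, bit20=0)
  nb #..##: next=.  (t=1,i=19, bit19=0)
  nb #..#.: next=#  (t=1,i=9, bit18=1)
  nb #...#: next=#  (t=0,i=0, bit17=1)
  nb #....: next=#  (t=0,i=10, bit16=1)
  nb .####: next=.  (t=0,i=6, bit15=0)
  nb .###.: next=.  (t=2,i=9, bit14=0)
  nb .##.#: next=#  (t=0,i=3, bit13=1)
  nb .##..: next=#  (t=1,i=17, bit12=1)
  nb .#.##: next=#  (t=1,i=15, bit11=1)
  nb .#.#.: next=#  (t=0,i=17, bit10=1)
  nb .#..#: next=#  (t=1,i=8, bit9=1)
  nb .#...: next=.  (t=0,i=19, bit8=0)
  nb ..###: next=.  (t=1,i=0, bit7=0)
  nb ..##.: next=#  (t=0,i=2, bit6=1)
  nb ..#.#: next=#  (t=0,i=16, bit5=1)
  nb ..#..: next=#  (t=1,i=10, bit4=1)
  nb ...##: next=#  (t=0,i=1, bit3=1)
  nb ...#.: next=.  (t=0,i=15, bit2=0)
  nb ....#: next=#  (t=0,i=14, bit1=1)
  nb .....: next=.  (t=0,i=11, bit0=0)
  bits 01001110111001110011111001111010 = 1323777658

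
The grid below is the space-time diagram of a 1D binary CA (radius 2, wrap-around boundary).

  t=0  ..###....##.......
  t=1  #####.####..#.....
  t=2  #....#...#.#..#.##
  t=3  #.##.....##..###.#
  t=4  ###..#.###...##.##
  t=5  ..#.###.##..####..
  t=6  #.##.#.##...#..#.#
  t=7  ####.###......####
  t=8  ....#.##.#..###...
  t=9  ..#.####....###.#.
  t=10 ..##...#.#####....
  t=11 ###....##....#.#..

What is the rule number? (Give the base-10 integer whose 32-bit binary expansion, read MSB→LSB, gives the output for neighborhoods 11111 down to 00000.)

  nb #####: next=.  (t=1,i=2, bit31=0)
  nb ####.: next=.  (t=1,i=3, bit30=0)
  nb ###.#: next=.  (t=1,i=4, bit29=0)
  nb ###..: next=#  (t=0,i=4, bit28=1)
  nb ##.##: next=#  (t=1,i=5, bit27=1)
  nb ##.#.: next=.  (t=6,i=4, bit26=0)
  nb ##..#: next=.  (t=1,i=10, bit25=0)
  nb ##...: next=.  (t=0,i=5, bit24=0)
  nb #.###: next=.  (t=1,i=6, bit23=0)
  nb #.##.: next=#  (t=3,i=2, bit22=1)
  nb #.#.#: next=#  (t=6,i=5, bit21=1)
  nb #.#..: next=.  (t=2,i=11, bit20=0)
  nb #..##: next=.  (t=3,i=12, bit19=0)
  nb #..#.: next=#  (t=1,i=11, bit18=1)
  nb #...#: next=.  (t=2,i=7, bit17=0)
  nb #....: next=#  (t=0,i=6, bit16=1)
  nb .####: next=.  (t=1,i=1, bit15=0)
  nb .###.: next=#  (t=0,i=3, bit14=1)
  nb .##.#: next=#  (t=3,i=0, bit13=1)
  nb .##..: next=.  (t=0,i=10, bit12=0)
  nb .#.##: next=#  (t=2,i=15, bit11=1)
  nb .#.#.: next=#  (t=2,i=10, bit10=1)
  nb .#..#: next=.  (t=2,i=12, bit9=0)
  nb .#...: next=.  (t=1,i=13, bit8=0)
  nb ..###: next=#  (t=0,i=2, bit7=1)
  nb ..##.: next=#  (t=0,i=9, bit6=1)
  nb ..#.#: next=#  (t=2,i=9, bit5=1)
  nb ..#..: next=.  (t=1,i=12, bit4=0)
  nb ...##: next=#  (t=0,i=1, bit3=1)
  nb ...#.: next=.  (t=2,i=4, bit2=0)
  nb ....#: next=#  (t=0,i=0, bit1=1)
  nb .....: next=.  (t=0,i=13, bit0=0)
  bits 00011000011001010110110011101010 = 409300202

409300202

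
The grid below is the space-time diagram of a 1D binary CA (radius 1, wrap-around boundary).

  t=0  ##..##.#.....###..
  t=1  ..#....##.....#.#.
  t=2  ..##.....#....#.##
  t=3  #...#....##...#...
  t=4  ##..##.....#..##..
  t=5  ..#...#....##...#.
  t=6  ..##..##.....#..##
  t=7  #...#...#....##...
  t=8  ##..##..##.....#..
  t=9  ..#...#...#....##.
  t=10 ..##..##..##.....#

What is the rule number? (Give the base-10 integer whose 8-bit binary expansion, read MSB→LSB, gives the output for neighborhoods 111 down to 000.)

148

  nb ###: next=#  (t=0,i=14, bit7=1)
  nb ##.: next=.  (t=0,i=1, bit6=0)
  nb #.#: next=.  (t=0,i=6, bit5=0)
  nb #..: next=#  (t=0,i=2, bit4=1)
  nb .##: next=.  (t=0,i=0, bit3=0)
  nb .#.: next=#  (t=0,i=7, bit2=1)
  nb ..#: next=.  (t=0,i=3, bit1=0)
  nb ...: next=.  (t=0,i=9, bit0=0)
  bits 10010100 = 148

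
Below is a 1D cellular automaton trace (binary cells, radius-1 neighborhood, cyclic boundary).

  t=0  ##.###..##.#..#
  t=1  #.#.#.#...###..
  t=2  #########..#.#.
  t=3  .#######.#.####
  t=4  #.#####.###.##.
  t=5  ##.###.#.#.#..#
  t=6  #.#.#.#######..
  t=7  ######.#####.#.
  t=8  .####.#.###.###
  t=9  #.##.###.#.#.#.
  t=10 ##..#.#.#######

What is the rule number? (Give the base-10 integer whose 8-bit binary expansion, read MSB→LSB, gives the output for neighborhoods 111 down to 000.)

181

  ###|#  b7=1 t=0,i=0
  ##.|.  b6=0 t=0,i=1
  #.#|#  b5=1 t=0,i=2
  #..|#  b4=1 t=0,i=6
  .##|.  b3=0 t=0,i=3
  .#.|#  b2=1 t=0,i=11
  ..#|.  b1=0 t=0,i=7
  ...|#  b0=1 t=1,i=8
  bits 10110101 = 181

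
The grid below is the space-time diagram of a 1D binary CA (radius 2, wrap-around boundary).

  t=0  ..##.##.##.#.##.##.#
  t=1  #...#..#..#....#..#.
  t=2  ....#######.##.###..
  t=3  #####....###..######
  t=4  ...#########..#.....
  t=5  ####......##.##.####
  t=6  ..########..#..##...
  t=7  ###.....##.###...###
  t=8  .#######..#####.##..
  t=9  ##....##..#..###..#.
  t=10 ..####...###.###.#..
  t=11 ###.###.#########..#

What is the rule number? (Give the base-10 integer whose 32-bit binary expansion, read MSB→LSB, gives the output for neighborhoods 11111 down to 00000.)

2105885339

  ##### -> .   bit 31 = 0  t=2,i=6
  ####. -> #   bit 30 = 1  t=2,i=9
  ###.# -> #   bit 29 = 1  t=2,i=10
  ###.. -> #   bit 28 = 1  t=2,i=17
  ##.## -> #   bit 27 = 1  t=0,i=4
  ##.#. -> #   bit 26 = 1  t=0,i=10
  ##..# -> .   bit 25 = 0  t=3,i=12
  ##... -> #   bit 24 = 1  t=2,i=18
  #.### -> #   bit 23 = 1  t=2,i=15
  #.##. -> .   bit 22 = 0  t=0,i=5
  #.#.# -> .   bit 21 = 0  t=0,i=11
  #.#.. -> .   bit 20 = 0  t=0,i=19
  #..## -> .   bit 19 = 0  t=0,i=1
  #..#. -> #   bit 18 = 1  t=1,i=6
  #...# -> .   bit 17 = 0  t=1,i=2
  #.... -> #   bit 16 = 1  t=1,i=12
  .#### -> .   bit 15 = 0  t=2,i=5
  .###. -> #   bit 14 = 1  t=2,i=16
  .##.# -> .   bit 13 = 0  t=0,i=3
  .##.. -> .   bit 12 = 0  t=6,i=16
  .#.## -> .   bit 11 = 0  t=0,i=12
  .#.#. -> .   bit 10 = 0  t=1,i=19
  .#..# -> #   bit 9 = 1  t=0,i=0
  .#... -> .   bit 8 = 0  t=1,i=1
  ..### -> #   bit 7 = 1  t=2,i=4
  ..##. -> .   bit 6 = 0  t=0,i=2
  ..#.# -> .   bit 5 = 0  t=1,i=18
  ..#.. -> #   bit 4 = 1  t=1,i=4
  ...## -> #   bit 3 = 1  t=2,i=3
  ...#. -> .   bit 2 = 0  t=1,i=3
  ....# -> #   bit 1 = 1  t=1,i=13
  ..... -> #   bit 0 = 1  t=2,i=0
  bits 01111101100001010100001010011011 = 2105885339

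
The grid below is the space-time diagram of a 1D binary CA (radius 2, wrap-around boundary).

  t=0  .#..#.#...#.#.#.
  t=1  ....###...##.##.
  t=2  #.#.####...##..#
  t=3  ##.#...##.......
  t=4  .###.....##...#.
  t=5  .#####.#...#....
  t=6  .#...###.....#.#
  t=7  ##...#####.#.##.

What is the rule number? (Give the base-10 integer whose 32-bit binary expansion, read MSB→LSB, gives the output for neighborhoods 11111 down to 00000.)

  [31] ##### => .  t=5,i=3
  [30] ####. => .  t=2,i=6
  [29] ###.# => #  t=5,i=5
  [28] ###.. => #  t=1,i=6
  [27] ##.## => #  t=1,i=12
  [26] ##.#. => #  t=2,i=1
  [25] ##..# => .  t=2,i=13
  [24] ##... => #  t=1,i=7
  [23] #.### => .  t=2,i=4
  [22] #.##. => .  t=1,i=13
  [21] #.#.# => .  t=0,i=12
  [20] #.#.. => #  t=0,i=6
  [19] #..## => .  t=2,i=14
  [18] #..#. => .  t=0,i=0
  [17] #...# => .  t=0,i=8
  [16] #.... => #  t=1,i=0
  [15] .#### => .  t=2,i=5
  [14] .###. => #  t=1,i=5
  [13] .##.# => #  t=1,i=11
  [12] .##.. => .  t=1,i=14
  [11] .#.## => #  t=2,i=3
  [10] .#.#. => #  t=0,i=5
  [9] .#..# => .  t=0,i=2
  [8] .#... => .  t=0,i=7
  [7] ..### => #  t=1,i=4
  [6] ..##. => .  t=1,i=10
  [5] ..#.# => #  t=0,i=4
  [4] ..#.. => .  t=0,i=1
  [3] ...## => .  t=1,i=3
  [2] ...#. => .  t=0,i=9
  [1] ....# => #  t=1,i=2
  [0] ..... => .  t=1,i=1
  bits 00111101000100010110110010100010 = 1024552098

1024552098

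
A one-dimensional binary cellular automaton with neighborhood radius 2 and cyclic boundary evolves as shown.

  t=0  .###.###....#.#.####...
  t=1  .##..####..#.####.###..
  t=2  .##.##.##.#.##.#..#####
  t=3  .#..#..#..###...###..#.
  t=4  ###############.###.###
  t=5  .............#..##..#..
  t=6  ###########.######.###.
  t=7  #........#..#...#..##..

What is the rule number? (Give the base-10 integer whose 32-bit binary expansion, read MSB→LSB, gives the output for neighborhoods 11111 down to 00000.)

  #####|.  b31=0 t=2,i=20
  ####.|#  b30=1 t=0,i=18
  ###.#|.  b29=0 t=0,i=3
  ###..|#  b28=1 t=0,i=7
  ##.##|.  b27=0 t=0,i=4
  ##.#.|.  b26=0 t=2,i=9
  ##..#|.  b25=0 t=1,i=3
  ##...|#  b24=1 t=0,i=8
  #.###|#  b23=1 t=0,i=5
  #.##.|#  b22=1 t=2,i=1
  #.#.#|#  b21=1 t=0,i=14
  #.#..|.  b20=0 t=2,i=15
  #..##|#  b19=1 t=1,i=4
  #..#.|#  b18=1 t=1,i=10
  #...#|#  b17=1 t=1,i=22
  #....|.  b16=0 t=0,i=9
  .####|.  b15=0 t=0,i=17
  .###.|#  b14=1 t=0,i=2
  .##.#|.  b13=0 t=2,i=2
  .##..|#  b12=1 t=1,i=2
  .#.##|#  b11=1 t=0,i=15
  .#.#.|#  b10=1 t=0,i=13
  .#..#|#  b9=1 t=2,i=16
  .#...|#  b8=1 t=5,i=21
  ..###|#  b7=1 t=0,i=1
  ..##.|#  b6=1 t=1,i=1
  ..#.#|.  b5=0 t=0,i=12
  ..#..|#  b4=1 t=3,i=1
  ...##|.  b3=0 t=0,i=0
  ...#.|#  b2=1 t=0,i=11
  ....#|.  b1=0 t=0,i=10
  .....|#  b0=1 t=5,i=0
  bits 01010001111011100101111111010101 = 1374576597

1374576597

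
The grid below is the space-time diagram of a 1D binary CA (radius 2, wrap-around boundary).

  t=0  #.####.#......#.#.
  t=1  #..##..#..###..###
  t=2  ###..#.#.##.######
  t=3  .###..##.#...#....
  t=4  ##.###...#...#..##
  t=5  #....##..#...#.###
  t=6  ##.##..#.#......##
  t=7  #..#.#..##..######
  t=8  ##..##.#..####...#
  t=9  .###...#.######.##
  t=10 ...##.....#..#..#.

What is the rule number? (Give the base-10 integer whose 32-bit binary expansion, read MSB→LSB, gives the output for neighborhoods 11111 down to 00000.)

1400407195

  ##### -> .   bit 31 = 0  t=2,i=0
  ####. -> #   bit 30 = 1  t=0,i=4
  ###.# -> .   bit 29 = 0  t=0,i=5
  ###.. -> #   bit 28 = 1  t=1,i=0
  ##.## -> .   bit 27 = 0  t=2,i=11
  ##.#. -> .   bit 26 = 0  t=0,i=6
  ##..# -> #   bit 25 = 1  t=1,i=1
  ##... -> #   bit 24 = 1  t=4,i=6
  #.### -> .   bit 23 = 0  t=0,i=2
  #.##. -> #   bit 22 = 1  t=2,i=9
  #.#.# -> #   bit 21 = 1  t=0,i=0
  #.#.. -> #   bit 20 = 1  t=0,i=7
  #..## -> #   bit 19 = 1  t=1,i=2
  #..#. -> .   bit 18 = 0  t=1,i=6
  #...# -> .   bit 17 = 0  t=3,i=11
  #.... -> .   bit 16 = 0  t=0,i=9
  .#### -> #   bit 15 = 1  t=0,i=3
  .###. -> .   bit 14 = 0  t=1,i=11
  .##.# -> .   bit 13 = 0  t=2,i=10
  .##.. -> .   bit 12 = 0  t=1,i=4
  .#.## -> .   bit 11 = 0  t=0,i=1
  .#.#. -> #   bit 10 = 1  t=0,i=15
  .#..# -> .   bit 9 = 0  t=1,i=8
  .#... -> .   bit 8 = 0  t=0,i=8
  ..### -> #   bit 7 = 1  t=1,i=10
  ..##. -> .   bit 6 = 0  t=1,i=3
  ..#.# -> .   bit 5 = 0  t=0,i=14
  ..#.. -> #   bit 4 = 1  t=1,i=7
  ...## -> #   bit 3 = 1  t=3,i=0
  ...#. -> .   bit 2 = 0  t=0,i=13
  ....# -> #   bit 1 = 1  t=0,i=12
  ..... -> #   bit 0 = 1  t=0,i=10
  bits 01010011011110001000010010011011 = 1400407195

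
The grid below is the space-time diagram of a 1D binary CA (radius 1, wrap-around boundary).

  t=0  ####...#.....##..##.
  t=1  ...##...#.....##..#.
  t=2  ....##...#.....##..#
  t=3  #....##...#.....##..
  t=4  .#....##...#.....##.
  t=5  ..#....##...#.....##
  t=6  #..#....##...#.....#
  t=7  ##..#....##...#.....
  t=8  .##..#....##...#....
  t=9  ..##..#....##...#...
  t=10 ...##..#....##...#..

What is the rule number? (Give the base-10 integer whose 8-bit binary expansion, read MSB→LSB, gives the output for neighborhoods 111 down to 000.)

  ###|.  b7=0 t=0,i=1
  ##.|#  b6=1 t=0,i=3
  #.#|.  b5=0 t=0,i=19
  #..|#  b4=1 t=0,i=4
  .##|.  b3=0 t=0,i=0
  .#.|.  b2=0 t=0,i=7
  ..#|.  b1=0 t=0,i=6
  ...|.  b0=0 t=0,i=5
  bits 01010000 = 80

80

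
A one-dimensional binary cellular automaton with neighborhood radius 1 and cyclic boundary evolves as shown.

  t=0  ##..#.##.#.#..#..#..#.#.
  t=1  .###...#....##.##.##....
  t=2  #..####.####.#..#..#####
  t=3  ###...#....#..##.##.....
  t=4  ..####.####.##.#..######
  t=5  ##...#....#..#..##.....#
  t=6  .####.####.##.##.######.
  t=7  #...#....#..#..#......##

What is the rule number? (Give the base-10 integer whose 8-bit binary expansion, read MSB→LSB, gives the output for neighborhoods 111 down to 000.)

  ###|.  b7=0 t=1,i=2
  ##.|#  b6=1 t=0,i=1
  #.#|.  b5=0 t=0,i=5
  #..|#  b4=1 t=0,i=2
  .##|.  b3=0 t=0,i=0
  .#.|.  b2=0 t=0,i=4
  ..#|#  b1=1 t=0,i=3
  ...|#  b0=1 t=1,i=5
  bits 01010011 = 83

83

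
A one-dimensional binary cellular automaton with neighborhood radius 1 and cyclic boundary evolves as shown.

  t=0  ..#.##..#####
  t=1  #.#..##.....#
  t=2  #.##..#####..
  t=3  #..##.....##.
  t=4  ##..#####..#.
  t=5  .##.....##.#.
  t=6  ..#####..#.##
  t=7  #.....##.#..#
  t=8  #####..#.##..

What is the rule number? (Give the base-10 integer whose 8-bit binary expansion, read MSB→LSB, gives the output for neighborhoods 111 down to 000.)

  ### -> .   bit 7 = 0  t=0,i=9
  ##. -> #   bit 6 = 1  t=0,i=5
  #.# -> .   bit 5 = 0  t=0,i=3
  #.. -> #   bit 4 = 1  t=0,i=0
  .## -> .   bit 3 = 0  t=0,i=4
  .#. -> #   bit 2 = 1  t=0,i=2
  ..# -> .   bit 1 = 0  t=0,i=1
  ... -> #   bit 0 = 1  t=1,i=8
  bits 01010101 = 85

85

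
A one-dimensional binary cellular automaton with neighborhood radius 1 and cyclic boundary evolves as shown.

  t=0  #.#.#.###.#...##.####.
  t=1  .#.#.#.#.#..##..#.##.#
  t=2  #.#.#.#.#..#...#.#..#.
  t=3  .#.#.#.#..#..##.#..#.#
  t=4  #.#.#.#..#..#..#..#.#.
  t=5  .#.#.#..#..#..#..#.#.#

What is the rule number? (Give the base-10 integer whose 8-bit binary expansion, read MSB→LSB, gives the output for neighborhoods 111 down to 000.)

  nb ###: next=#  (t=0,i=7, bit7=1)
  nb ##.: next=.  (t=0,i=8, bit6=0)
  nb #.#: next=#  (t=0,i=1, bit5=1)
  nb #..: next=.  (t=0,i=11, bit4=0)
  nb .##: next=.  (t=0,i=6, bit3=0)
  nb .#.: next=.  (t=0,i=0, bit2=0)
  nb ..#: next=#  (t=0,i=13, bit1=1)
  nb ...: next=#  (t=0,i=12, bit0=1)
  bits 10100011 = 163

163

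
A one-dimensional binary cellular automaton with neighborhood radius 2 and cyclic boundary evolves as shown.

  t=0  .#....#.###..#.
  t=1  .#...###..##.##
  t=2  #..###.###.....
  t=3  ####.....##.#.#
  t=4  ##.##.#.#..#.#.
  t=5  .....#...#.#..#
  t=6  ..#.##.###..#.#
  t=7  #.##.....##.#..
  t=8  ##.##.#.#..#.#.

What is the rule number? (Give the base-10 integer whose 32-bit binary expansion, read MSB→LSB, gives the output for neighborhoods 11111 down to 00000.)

  [31] ##### => #  t=3,i=1
  [30] ####. => .  t=3,i=2
  [29] ###.# => .  t=2,i=5
  [28] ###.. => #  t=0,i=10
  [27] ##.## => .  t=1,i=12
  [26] ##.#. => #  t=1,i=0
  [25] ##..# => #  t=0,i=11
  [24] ##... => #  t=2,i=10
  [23] #.### => .  t=0,i=8
  [22] #.##. => .  t=1,i=13
  [21] #.#.# => .  t=3,i=12
  [20] #.#.. => .  t=1,i=1
  [19] #..## => #  t=1,i=9
  [18] #..#. => .  t=0,i=0
  [17] #...# => #  t=1,i=3
  [16] #.... => .  t=0,i=3
  [15] .#### => #  t=3,i=0
  [14] .###. => .  t=0,i=9
  [13] .##.# => .  t=1,i=11
  [12] .##.. => #  t=7,i=3
  [11] .#.## => #  t=0,i=7
  [10] .#.#. => .  t=4,i=7
  [9] .#..# => #  t=0,i=14
  [8] .#... => .  t=0,i=2
  [7] ..### => #  t=1,i=5
  [6] ..##. => .  t=1,i=10
  [5] ..#.# => #  t=0,i=6
  [4] ..#.. => #  t=0,i=1
  [3] ...## => #  t=1,i=4
  [2] ...#. => #  t=0,i=5
  [1] ....# => .  t=0,i=4
  [0] ..... => #  t=2,i=12
  bits 10010111000010101001101010111101 = 2534054589

2534054589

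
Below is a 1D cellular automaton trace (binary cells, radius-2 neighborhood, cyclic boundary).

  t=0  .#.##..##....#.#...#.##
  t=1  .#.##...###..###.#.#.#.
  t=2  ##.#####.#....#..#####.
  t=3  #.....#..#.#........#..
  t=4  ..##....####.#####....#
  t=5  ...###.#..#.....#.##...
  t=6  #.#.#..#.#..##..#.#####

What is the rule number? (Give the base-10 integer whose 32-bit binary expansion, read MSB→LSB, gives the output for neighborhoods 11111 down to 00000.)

  #####|.  b31=0 t=2,i=5
  ####.|#  b30=1 t=2,i=6
  ###.#|.  b29=0 t=1,i=15
  ###..|.  b28=0 t=1,i=10
  ##.##|.  b27=0 t=2,i=2
  ##.#.|.  b26=0 t=0,i=0
  ##..#|.  b25=0 t=0,i=5
  ##...|#  b24=1 t=0,i=9
  #.###|.  b23=0 t=2,i=3
  #.##.|#  b22=1 t=0,i=3
  #.#.#|#  b21=1 t=0,i=1
  #.#..|#  b20=1 t=0,i=15
  #..##|.  b19=0 t=0,i=6
  #..#.|#  b18=1 t=1,i=0
  #...#|#  b17=1 t=0,i=17
  #....|#  b16=1 t=0,i=10
  .####|.  b15=0 t=2,i=4
  .###.|#  b14=1 t=1,i=9
  .##.#|.  b13=0 t=0,i=22
  .##..|#  b12=1 t=0,i=4
  .#.##|.  b11=0 t=0,i=2
  .#.#.|#  b10=1 t=0,i=14
  .#..#|.  b9=0 t=1,i=22
  .#...|.  b8=0 t=0,i=16
  ..###|.  b7=0 t=1,i=8
  ..##.|.  b6=0 t=0,i=7
  ..#.#|#  b5=1 t=0,i=13
  ..#..|.  b4=0 t=2,i=14
  ...##|#  b3=1 t=1,i=7
  ...#.|.  b2=0 t=0,i=12
  ....#|.  b1=0 t=0,i=11
  .....|#  b0=1 t=3,i=3
  bits 01000001011101110101010000101001 = 1098339369

1098339369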